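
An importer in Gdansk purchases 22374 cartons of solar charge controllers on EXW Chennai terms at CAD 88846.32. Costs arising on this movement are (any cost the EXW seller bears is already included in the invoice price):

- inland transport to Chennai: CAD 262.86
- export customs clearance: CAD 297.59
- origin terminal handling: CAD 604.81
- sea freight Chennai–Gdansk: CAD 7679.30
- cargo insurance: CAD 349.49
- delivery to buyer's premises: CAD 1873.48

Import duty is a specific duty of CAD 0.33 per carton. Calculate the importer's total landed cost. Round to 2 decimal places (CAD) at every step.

Total landed cost: CAD 107297.27

EXW: the seller makes goods available at their premises; the buyer bears all onward costs.
CIF value = EXW price + inland to port + export clearance + origin terminal + freight + insurance = 88846.32 + 262.86 + 297.59 + 604.81 + 7679.30 + 349.49 = 98040.37
Import duty = 22374 × 0.33 = 7383.42
Buyer bears: inland to port 262.86 + export clearance 297.59 + origin terminal 604.81 + freight 7679.30 + insurance 349.49 + delivery 1873.48 + duty 7383.42 = 18450.95
Landed cost = invoice 88846.32 + 18450.95 = 107297.27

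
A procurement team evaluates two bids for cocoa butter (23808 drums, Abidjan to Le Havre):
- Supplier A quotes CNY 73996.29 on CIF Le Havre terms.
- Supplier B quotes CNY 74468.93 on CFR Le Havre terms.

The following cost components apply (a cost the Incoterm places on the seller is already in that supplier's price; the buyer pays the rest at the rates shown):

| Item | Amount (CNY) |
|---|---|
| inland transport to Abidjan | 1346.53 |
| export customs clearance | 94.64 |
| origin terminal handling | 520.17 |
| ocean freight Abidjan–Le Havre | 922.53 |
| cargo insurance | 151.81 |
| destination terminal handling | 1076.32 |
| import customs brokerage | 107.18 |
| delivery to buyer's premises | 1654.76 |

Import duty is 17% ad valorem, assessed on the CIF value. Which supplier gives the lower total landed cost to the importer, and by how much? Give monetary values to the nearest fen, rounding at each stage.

Supplier A is cheaper by CNY 730.61

Supplier A (CIF):
The CIF price already equals the CIF value: 73996.29
Import duty = 73996.29 × 17% = 12579.37
Buyer bears (A): 1076.32 + 107.18 + 1654.76 = 2838.26
Landed cost (A) = invoice 73996.29 + 2838.26 + duty 12579.37 = 89413.92
Supplier B (CFR):
CIF value = CFR price + insurance = 74468.93 + 151.81 = 74620.74
Import duty = 74620.74 × 17% = 12685.53
Buyer bears (B): 151.81 + 1076.32 + 107.18 + 1654.76 = 2990.07
Landed cost (B) = invoice 74468.93 + 2990.07 + duty 12685.53 = 90144.53
Difference = |89413.92 − 90144.53| = 730.61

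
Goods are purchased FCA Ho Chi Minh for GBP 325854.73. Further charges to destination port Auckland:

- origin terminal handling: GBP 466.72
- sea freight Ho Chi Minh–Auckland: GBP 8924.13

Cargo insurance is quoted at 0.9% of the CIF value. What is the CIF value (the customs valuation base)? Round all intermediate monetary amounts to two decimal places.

Let C be the CIF value. C = FCA price + pre-shipment costs + freight + 0.9% × C
C − 0.9% × C = 325854.73 + 466.72 + 8924.13
0.991 × C = 335245.58
C = 335245.58 / 0.991 = 338290.19
Insurance premium = 0.9% × 338290.19 = 3044.61

CIF value: GBP 338290.19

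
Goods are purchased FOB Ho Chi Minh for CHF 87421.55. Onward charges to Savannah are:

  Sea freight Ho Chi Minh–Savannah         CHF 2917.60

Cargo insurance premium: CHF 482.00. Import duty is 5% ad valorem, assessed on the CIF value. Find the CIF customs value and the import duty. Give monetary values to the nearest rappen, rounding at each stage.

CIF value: CHF 90821.15; import duty: CHF 4541.06

CIF = FOB price + freight + insurance
CIF = 87421.55 + 2917.60 + 482.00 = 90821.15
Import duty = 90821.15 × 5% = 4541.06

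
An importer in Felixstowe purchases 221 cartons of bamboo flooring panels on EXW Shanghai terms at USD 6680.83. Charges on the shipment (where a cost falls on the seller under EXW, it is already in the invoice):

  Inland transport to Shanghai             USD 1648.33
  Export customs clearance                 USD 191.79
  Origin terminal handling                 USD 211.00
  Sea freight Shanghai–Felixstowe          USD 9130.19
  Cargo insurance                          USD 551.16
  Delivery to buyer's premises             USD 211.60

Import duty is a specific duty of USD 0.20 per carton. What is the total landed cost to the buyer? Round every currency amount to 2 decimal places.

EXW: the seller makes goods available at their premises; the buyer bears all onward costs.
CIF value = EXW price + inland to port + export clearance + origin terminal + freight + insurance = 6680.83 + 1648.33 + 191.79 + 211.00 + 9130.19 + 551.16 = 18413.30
Import duty = 221 × 0.20 = 44.20
Buyer bears: inland to port 1648.33 + export clearance 191.79 + origin terminal 211.00 + freight 9130.19 + insurance 551.16 + delivery 211.60 + duty 44.20 = 11988.27
Landed cost = invoice 6680.83 + 11988.27 = 18669.10

Total landed cost: USD 18669.10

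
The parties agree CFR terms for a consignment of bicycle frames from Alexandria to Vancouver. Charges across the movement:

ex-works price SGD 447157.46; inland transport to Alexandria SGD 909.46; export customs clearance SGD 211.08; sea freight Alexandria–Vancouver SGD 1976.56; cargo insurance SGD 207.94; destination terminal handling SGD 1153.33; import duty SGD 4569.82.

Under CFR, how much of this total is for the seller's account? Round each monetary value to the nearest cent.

Seller's account: SGD 450254.56

CFR: the seller pays costs through ocean freight to the destination port, but not insurance.
Seller's account: goods 447157.46 + inland to port 909.46 + export clearance 211.08 + freight 1976.56 = 450254.56
Buyer's account: insurance 207.94 + destination terminal 1153.33 + duty 4569.82 = 5931.09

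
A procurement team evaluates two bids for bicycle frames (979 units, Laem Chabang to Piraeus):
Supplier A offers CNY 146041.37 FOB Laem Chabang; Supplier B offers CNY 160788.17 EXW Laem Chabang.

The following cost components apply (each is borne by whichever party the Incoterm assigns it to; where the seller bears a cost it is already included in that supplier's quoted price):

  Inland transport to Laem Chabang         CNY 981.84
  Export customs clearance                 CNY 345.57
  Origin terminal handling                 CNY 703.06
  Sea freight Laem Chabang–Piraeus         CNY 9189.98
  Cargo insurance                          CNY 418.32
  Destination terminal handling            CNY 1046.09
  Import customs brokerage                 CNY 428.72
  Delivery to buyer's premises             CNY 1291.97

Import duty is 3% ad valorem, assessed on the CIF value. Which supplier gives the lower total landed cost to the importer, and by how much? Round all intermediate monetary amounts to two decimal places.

Supplier A is cheaper by CNY 17280.59

Supplier A (FOB):
CIF value = FOB price + freight + insurance = 146041.37 + 9189.98 + 418.32 = 155649.67
Import duty = 155649.67 × 3% = 4669.49
Buyer bears (A): 9189.98 + 418.32 + 1046.09 + 428.72 + 1291.97 = 12375.08
Landed cost (A) = invoice 146041.37 + 12375.08 + duty 4669.49 = 163085.94
Supplier B (EXW):
CIF value = EXW price + inland to port + export clearance + origin terminal + freight + insurance = 160788.17 + 981.84 + 345.57 + 703.06 + 9189.98 + 418.32 = 172426.94
Import duty = 172426.94 × 3% = 5172.81
Buyer bears (B): 981.84 + 345.57 + 703.06 + 9189.98 + 418.32 + 1046.09 + 428.72 + 1291.97 = 14405.55
Landed cost (B) = invoice 160788.17 + 14405.55 + duty 5172.81 = 180366.53
Difference = |163085.94 − 180366.53| = 17280.59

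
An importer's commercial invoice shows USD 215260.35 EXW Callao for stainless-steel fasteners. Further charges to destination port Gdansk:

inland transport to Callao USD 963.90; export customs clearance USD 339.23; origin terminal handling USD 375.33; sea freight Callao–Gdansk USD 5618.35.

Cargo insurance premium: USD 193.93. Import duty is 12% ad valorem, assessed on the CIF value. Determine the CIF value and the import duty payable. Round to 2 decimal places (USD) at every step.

CIF value: USD 222751.09; import duty: USD 26730.13

CIF = EXW price + pre-shipment costs + freight + insurance
CIF = 215260.35 + 963.90 + 339.23 + 375.33 + 5618.35 + 193.93 = 222751.09
Import duty = 222751.09 × 12% = 26730.13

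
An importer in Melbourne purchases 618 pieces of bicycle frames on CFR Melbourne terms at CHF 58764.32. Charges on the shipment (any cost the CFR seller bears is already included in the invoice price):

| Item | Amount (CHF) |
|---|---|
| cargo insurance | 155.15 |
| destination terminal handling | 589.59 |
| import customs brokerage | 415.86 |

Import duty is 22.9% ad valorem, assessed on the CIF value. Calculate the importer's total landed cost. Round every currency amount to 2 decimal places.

Total landed cost: CHF 73417.48

CFR: the seller pays costs through ocean freight to the destination port, but not insurance.
CIF value = CFR price + insurance = 58764.32 + 155.15 = 58919.47
Import duty = 58919.47 × 22.9% = 13492.56
Buyer bears: insurance 155.15 + destination terminal 589.59 + brokerage 415.86 + duty 13492.56 = 14653.16
Landed cost = invoice 58764.32 + 14653.16 = 73417.48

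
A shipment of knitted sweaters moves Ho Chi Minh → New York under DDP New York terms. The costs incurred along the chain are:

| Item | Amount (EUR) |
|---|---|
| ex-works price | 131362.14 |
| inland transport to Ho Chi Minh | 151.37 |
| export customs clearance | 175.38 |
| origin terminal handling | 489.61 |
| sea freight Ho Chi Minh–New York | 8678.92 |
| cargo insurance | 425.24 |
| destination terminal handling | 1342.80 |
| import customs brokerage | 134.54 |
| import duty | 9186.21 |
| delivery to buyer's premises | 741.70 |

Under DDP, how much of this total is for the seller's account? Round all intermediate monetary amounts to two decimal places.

Seller's account: EUR 152687.91

DDP: the seller bears all costs including import duty.
Seller's account: goods 131362.14 + inland to port 151.37 + export clearance 175.38 + origin terminal 489.61 + freight 8678.92 + insurance 425.24 + destination terminal 1342.80 + brokerage 134.54 + duty 9186.21 + delivery 741.70 = 152687.91
Buyer's account: 0.00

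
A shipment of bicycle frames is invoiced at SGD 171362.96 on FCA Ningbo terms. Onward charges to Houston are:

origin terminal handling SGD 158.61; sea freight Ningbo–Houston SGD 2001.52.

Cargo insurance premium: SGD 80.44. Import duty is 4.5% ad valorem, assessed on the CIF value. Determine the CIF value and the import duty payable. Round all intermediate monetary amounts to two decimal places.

CIF value: SGD 173603.53; import duty: SGD 7812.16

CIF = FCA price + pre-shipment costs + freight + insurance
CIF = 171362.96 + 158.61 + 2001.52 + 80.44 = 173603.53
Import duty = 173603.53 × 4.5% = 7812.16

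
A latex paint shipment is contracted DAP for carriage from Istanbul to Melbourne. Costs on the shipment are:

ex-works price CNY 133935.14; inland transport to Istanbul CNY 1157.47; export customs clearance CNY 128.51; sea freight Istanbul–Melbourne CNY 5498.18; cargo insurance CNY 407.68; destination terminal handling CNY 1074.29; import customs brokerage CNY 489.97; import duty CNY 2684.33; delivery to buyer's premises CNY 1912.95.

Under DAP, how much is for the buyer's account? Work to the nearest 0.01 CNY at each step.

DAP: the seller bears all costs to the named destination except import duty and clearance.
Seller's account: goods 133935.14 + inland to port 1157.47 + export clearance 128.51 + freight 5498.18 + insurance 407.68 + destination terminal 1074.29 + delivery 1912.95 = 144114.22
Buyer's account: brokerage 489.97 + duty 2684.33 = 3174.30

Buyer's account: CNY 3174.30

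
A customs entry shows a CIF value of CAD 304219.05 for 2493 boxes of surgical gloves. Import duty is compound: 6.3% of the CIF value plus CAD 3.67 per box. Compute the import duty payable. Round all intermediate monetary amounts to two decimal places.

Ad valorem component: 304219.05 × 6.3% = 19165.80
Specific component: 2493 × 3.67 = 9149.31
Import duty = 19165.80 + 9149.31 = 28315.11

Import duty: CAD 28315.11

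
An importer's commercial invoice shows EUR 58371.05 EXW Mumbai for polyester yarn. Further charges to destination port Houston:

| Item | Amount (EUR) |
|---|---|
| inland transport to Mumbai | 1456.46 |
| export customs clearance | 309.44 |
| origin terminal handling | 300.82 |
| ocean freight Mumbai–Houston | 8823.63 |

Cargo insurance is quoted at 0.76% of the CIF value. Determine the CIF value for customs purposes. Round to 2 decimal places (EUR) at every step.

CIF value: EUR 69791.82

Let C be the CIF value. C = EXW price + pre-shipment costs + freight + 0.76% × C
C − 0.76% × C = 58371.05 + 1456.46 + 309.44 + 300.82 + 8823.63
0.9924 × C = 69261.40
C = 69261.40 / 0.9924 = 69791.82
Insurance premium = 0.76% × 69791.82 = 530.42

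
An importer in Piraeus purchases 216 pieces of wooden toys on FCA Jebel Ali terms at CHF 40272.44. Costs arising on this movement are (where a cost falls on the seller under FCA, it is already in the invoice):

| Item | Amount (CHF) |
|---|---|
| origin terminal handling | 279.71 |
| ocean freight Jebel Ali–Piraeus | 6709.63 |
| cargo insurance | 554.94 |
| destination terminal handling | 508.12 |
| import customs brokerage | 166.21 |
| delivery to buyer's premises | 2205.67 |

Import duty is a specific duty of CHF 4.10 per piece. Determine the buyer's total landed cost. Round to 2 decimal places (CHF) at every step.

FCA: the seller delivers export-cleared goods to the carrier; the buyer bears costs from that point.
CIF value = FCA price + origin terminal + freight + insurance = 40272.44 + 279.71 + 6709.63 + 554.94 = 47816.72
Import duty = 216 × 4.10 = 885.60
Buyer bears: origin terminal 279.71 + freight 6709.63 + insurance 554.94 + destination terminal 508.12 + brokerage 166.21 + delivery 2205.67 + duty 885.60 = 11309.88
Landed cost = invoice 40272.44 + 11309.88 = 51582.32

Total landed cost: CHF 51582.32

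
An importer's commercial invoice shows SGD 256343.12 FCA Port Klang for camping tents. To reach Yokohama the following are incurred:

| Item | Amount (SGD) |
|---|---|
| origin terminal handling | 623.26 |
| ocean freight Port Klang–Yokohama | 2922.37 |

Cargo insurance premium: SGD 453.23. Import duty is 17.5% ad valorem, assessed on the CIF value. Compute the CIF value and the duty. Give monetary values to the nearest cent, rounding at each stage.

CIF value: SGD 260341.98; import duty: SGD 45559.85

CIF = FCA price + pre-shipment costs + freight + insurance
CIF = 256343.12 + 623.26 + 2922.37 + 453.23 = 260341.98
Import duty = 260341.98 × 17.5% = 45559.85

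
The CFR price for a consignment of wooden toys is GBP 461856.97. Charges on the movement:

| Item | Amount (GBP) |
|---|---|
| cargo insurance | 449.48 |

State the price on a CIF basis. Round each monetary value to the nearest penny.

CIF price: GBP 462306.45

From CFR to CIF, the seller additionally bears: insurance.
CIF price = 461856.97 + 449.48 = 462306.45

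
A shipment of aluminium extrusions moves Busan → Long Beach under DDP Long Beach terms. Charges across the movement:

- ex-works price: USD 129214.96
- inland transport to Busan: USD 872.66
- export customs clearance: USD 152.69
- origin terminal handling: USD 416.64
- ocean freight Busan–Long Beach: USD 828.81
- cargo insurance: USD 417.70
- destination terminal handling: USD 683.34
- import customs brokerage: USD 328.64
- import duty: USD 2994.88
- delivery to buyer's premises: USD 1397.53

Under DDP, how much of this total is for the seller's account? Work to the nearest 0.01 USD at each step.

DDP: the seller bears all costs including import duty.
Seller's account: goods 129214.96 + inland to port 872.66 + export clearance 152.69 + origin terminal 416.64 + freight 828.81 + insurance 417.70 + destination terminal 683.34 + brokerage 328.64 + duty 2994.88 + delivery 1397.53 = 137307.85
Buyer's account: 0.00

Seller's account: USD 137307.85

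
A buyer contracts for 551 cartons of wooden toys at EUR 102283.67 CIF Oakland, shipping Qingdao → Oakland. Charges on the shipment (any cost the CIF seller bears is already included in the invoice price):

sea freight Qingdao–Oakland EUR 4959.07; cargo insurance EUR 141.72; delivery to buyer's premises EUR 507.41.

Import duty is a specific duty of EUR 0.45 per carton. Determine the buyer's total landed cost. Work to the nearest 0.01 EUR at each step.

CIF: the seller pays costs through ocean freight and marine insurance to the destination port.
Already in the invoice (seller's account under CIF): freight, insurance — exclude.
The CIF price already equals the CIF value: 102283.67
Import duty = 551 × 0.45 = 247.95
Buyer bears: delivery 507.41 + duty 247.95 = 755.36
Landed cost = invoice 102283.67 + 755.36 = 103039.03

Total landed cost: EUR 103039.03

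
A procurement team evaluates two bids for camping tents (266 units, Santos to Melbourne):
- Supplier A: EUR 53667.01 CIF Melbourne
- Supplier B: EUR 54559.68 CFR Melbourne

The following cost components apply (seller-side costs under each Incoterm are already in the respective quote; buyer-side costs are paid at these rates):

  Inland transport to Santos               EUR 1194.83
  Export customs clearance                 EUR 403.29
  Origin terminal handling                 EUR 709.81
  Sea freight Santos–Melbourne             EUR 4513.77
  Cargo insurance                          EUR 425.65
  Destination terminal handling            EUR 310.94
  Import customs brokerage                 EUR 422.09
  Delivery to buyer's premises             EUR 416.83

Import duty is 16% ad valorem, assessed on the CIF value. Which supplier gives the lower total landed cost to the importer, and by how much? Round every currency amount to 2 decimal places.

Supplier A (CIF):
The CIF price already equals the CIF value: 53667.01
Import duty = 53667.01 × 16% = 8586.72
Buyer bears (A): 310.94 + 422.09 + 416.83 = 1149.86
Landed cost (A) = invoice 53667.01 + 1149.86 + duty 8586.72 = 63403.59
Supplier B (CFR):
CIF value = CFR price + insurance = 54559.68 + 425.65 = 54985.33
Import duty = 54985.33 × 16% = 8797.65
Buyer bears (B): 425.65 + 310.94 + 422.09 + 416.83 = 1575.51
Landed cost (B) = invoice 54559.68 + 1575.51 + duty 8797.65 = 64932.84
Difference = |63403.59 − 64932.84| = 1529.25

Supplier A is cheaper by EUR 1529.25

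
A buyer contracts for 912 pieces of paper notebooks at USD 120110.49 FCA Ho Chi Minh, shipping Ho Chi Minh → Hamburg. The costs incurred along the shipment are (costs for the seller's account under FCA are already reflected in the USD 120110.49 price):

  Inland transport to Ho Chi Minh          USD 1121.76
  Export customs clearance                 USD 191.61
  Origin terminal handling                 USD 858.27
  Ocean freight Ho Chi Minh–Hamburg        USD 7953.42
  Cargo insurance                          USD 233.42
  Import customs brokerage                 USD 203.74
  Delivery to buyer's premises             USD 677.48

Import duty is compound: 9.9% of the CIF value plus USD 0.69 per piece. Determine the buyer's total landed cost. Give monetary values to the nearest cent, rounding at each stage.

Total landed cost: USD 143452.50

FCA: the seller delivers export-cleared goods to the carrier; the buyer bears costs from that point.
Already in the invoice (seller's account under FCA): inland to port, export clearance — exclude.
CIF value = FCA price + origin terminal + freight + insurance = 120110.49 + 858.27 + 7953.42 + 233.42 = 129155.60
Ad valorem component: 129155.60 × 9.9% = 12786.40
Specific component: 912 × 0.69 = 629.28
Import duty = 12786.40 + 629.28 = 13415.68
Buyer bears: origin terminal 858.27 + freight 7953.42 + insurance 233.42 + brokerage 203.74 + delivery 677.48 + duty 13415.68 = 23342.01
Landed cost = invoice 120110.49 + 23342.01 = 143452.50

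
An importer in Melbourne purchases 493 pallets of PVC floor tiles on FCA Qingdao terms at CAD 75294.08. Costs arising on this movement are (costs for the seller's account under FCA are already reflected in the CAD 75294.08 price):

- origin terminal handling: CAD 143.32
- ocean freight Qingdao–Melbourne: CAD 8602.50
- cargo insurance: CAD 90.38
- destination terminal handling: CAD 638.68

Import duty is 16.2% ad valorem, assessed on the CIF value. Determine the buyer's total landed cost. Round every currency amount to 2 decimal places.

Total landed cost: CAD 98398.07

FCA: the seller delivers export-cleared goods to the carrier; the buyer bears costs from that point.
CIF value = FCA price + origin terminal + freight + insurance = 75294.08 + 143.32 + 8602.50 + 90.38 = 84130.28
Import duty = 84130.28 × 16.2% = 13629.11
Buyer bears: origin terminal 143.32 + freight 8602.50 + insurance 90.38 + destination terminal 638.68 + duty 13629.11 = 23103.99
Landed cost = invoice 75294.08 + 23103.99 = 98398.07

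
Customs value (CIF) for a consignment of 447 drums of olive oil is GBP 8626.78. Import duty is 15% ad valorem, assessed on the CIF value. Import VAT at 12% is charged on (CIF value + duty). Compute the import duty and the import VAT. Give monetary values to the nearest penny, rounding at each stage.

Import duty: GBP 1294.02; import VAT: GBP 1190.50

Import duty = 8626.78 × 15% = 1294.02
VAT base = CIF + duty = 8626.78 + 1294.02 = 9920.80
Import VAT = 9920.80 × 12% = 1190.50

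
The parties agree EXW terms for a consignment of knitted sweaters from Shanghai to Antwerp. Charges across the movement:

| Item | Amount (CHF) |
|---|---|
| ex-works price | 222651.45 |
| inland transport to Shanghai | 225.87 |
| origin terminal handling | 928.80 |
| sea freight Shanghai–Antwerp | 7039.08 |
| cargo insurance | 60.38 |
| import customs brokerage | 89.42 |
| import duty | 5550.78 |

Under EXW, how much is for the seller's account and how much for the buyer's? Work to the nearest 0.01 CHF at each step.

Seller: CHF 222651.45; buyer: CHF 13894.33

EXW: the seller makes goods available at their premises; the buyer bears all onward costs.
Seller's account: goods 222651.45 = 222651.45
Buyer's account: inland to port 225.87 + origin terminal 928.80 + freight 7039.08 + insurance 60.38 + brokerage 89.42 + duty 5550.78 = 13894.33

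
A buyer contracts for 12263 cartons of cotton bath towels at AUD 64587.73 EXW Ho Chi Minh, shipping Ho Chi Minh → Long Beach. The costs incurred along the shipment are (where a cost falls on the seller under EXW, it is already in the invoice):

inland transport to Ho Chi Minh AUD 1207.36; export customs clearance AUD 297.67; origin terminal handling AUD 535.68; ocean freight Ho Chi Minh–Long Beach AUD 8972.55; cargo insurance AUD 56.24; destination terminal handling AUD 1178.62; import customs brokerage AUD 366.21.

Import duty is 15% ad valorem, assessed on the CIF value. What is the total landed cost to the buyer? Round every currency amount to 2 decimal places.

Total landed cost: AUD 88550.64

EXW: the seller makes goods available at their premises; the buyer bears all onward costs.
CIF value = EXW price + inland to port + export clearance + origin terminal + freight + insurance = 64587.73 + 1207.36 + 297.67 + 535.68 + 8972.55 + 56.24 = 75657.23
Import duty = 75657.23 × 15% = 11348.58
Buyer bears: inland to port 1207.36 + export clearance 297.67 + origin terminal 535.68 + freight 8972.55 + insurance 56.24 + destination terminal 1178.62 + brokerage 366.21 + duty 11348.58 = 23962.91
Landed cost = invoice 64587.73 + 23962.91 = 88550.64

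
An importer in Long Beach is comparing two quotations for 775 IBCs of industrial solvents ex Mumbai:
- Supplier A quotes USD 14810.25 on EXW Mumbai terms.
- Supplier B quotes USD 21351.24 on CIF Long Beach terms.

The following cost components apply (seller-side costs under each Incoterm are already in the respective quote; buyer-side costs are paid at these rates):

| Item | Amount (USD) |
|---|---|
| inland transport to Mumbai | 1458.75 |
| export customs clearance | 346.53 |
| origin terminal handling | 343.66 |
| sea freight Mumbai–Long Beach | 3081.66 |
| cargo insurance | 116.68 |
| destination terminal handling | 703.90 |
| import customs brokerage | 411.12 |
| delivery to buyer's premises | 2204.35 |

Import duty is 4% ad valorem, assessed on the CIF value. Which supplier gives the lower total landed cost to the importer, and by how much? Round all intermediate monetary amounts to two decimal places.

Supplier A is cheaper by USD 1241.46

Supplier A (EXW):
CIF value = EXW price + inland to port + export clearance + origin terminal + freight + insurance = 14810.25 + 1458.75 + 346.53 + 343.66 + 3081.66 + 116.68 = 20157.53
Import duty = 20157.53 × 4% = 806.30
Buyer bears (A): 1458.75 + 346.53 + 343.66 + 3081.66 + 116.68 + 703.90 + 411.12 + 2204.35 = 8666.65
Landed cost (A) = invoice 14810.25 + 8666.65 + duty 806.30 = 24283.20
Supplier B (CIF):
The CIF price already equals the CIF value: 21351.24
Import duty = 21351.24 × 4% = 854.05
Buyer bears (B): 703.90 + 411.12 + 2204.35 = 3319.37
Landed cost (B) = invoice 21351.24 + 3319.37 + duty 854.05 = 25524.66
Difference = |24283.20 − 25524.66| = 1241.46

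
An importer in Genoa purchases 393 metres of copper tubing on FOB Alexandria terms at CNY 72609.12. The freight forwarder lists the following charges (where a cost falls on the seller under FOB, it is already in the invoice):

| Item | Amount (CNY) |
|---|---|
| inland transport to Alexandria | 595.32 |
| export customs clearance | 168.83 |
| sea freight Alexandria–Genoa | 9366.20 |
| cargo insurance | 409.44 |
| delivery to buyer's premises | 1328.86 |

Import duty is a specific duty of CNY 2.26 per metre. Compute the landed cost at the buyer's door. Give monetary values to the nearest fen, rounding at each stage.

Total landed cost: CNY 84601.80

FOB: the seller bears costs until goods are on board at the origin port; the buyer bears freight, insurance and all costs thereafter.
Already in the invoice (seller's account under FOB): inland to port, export clearance — exclude.
CIF value = FOB price + freight + insurance = 72609.12 + 9366.20 + 409.44 = 82384.76
Import duty = 393 × 2.26 = 888.18
Buyer bears: freight 9366.20 + insurance 409.44 + delivery 1328.86 + duty 888.18 = 11992.68
Landed cost = invoice 72609.12 + 11992.68 = 84601.80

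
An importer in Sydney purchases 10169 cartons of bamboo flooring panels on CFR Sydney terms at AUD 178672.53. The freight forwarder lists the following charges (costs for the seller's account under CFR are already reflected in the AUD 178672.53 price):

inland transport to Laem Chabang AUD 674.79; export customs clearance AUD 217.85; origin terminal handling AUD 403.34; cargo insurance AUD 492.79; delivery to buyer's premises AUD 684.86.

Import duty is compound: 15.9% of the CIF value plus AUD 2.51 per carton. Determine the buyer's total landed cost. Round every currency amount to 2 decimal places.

Total landed cost: AUD 233861.66

CFR: the seller pays costs through ocean freight to the destination port, but not insurance.
Already in the invoice (seller's account under CFR): inland to port, export clearance, origin terminal — exclude.
CIF value = CFR price + insurance = 178672.53 + 492.79 = 179165.32
Ad valorem component: 179165.32 × 15.9% = 28487.29
Specific component: 10169 × 2.51 = 25524.19
Import duty = 28487.29 + 25524.19 = 54011.48
Buyer bears: insurance 492.79 + delivery 684.86 + duty 54011.48 = 55189.13
Landed cost = invoice 178672.53 + 55189.13 = 233861.66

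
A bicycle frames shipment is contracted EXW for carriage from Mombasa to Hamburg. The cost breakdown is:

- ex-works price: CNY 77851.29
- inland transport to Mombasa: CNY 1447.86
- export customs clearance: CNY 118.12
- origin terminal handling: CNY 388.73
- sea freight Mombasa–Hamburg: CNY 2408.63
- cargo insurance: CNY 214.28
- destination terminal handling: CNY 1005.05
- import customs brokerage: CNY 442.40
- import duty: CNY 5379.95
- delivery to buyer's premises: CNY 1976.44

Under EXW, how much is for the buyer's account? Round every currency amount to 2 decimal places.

EXW: the seller makes goods available at their premises; the buyer bears all onward costs.
Seller's account: goods 77851.29 = 77851.29
Buyer's account: inland to port 1447.86 + export clearance 118.12 + origin terminal 388.73 + freight 2408.63 + insurance 214.28 + destination terminal 1005.05 + brokerage 442.40 + duty 5379.95 + delivery 1976.44 = 13381.46

Buyer's account: CNY 13381.46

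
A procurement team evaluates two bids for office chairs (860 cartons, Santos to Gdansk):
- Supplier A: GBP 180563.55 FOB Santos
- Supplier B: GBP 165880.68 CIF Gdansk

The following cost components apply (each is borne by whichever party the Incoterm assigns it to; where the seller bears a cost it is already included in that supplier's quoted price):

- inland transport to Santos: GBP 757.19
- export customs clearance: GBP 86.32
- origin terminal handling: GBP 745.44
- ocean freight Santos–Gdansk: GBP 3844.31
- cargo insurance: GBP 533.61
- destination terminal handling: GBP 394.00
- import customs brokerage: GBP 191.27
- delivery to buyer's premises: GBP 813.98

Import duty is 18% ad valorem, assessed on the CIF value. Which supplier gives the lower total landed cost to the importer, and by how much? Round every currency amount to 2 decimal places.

Supplier B is cheaper by GBP 22491.73

Supplier A (FOB):
CIF value = FOB price + freight + insurance = 180563.55 + 3844.31 + 533.61 = 184941.47
Import duty = 184941.47 × 18% = 33289.46
Buyer bears (A): 3844.31 + 533.61 + 394.00 + 191.27 + 813.98 = 5777.17
Landed cost (A) = invoice 180563.55 + 5777.17 + duty 33289.46 = 219630.18
Supplier B (CIF):
The CIF price already equals the CIF value: 165880.68
Import duty = 165880.68 × 18% = 29858.52
Buyer bears (B): 394.00 + 191.27 + 813.98 = 1399.25
Landed cost (B) = invoice 165880.68 + 1399.25 + duty 29858.52 = 197138.45
Difference = |219630.18 − 197138.45| = 22491.73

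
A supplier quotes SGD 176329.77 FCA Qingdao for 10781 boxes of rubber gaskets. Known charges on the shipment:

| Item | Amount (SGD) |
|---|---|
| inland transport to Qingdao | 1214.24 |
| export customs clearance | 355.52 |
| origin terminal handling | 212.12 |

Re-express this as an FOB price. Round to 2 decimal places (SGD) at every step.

FOB price: SGD 176541.89

Not relevant to the conversion: inland to port, export clearance — on the seller under both FCA and FOB; already in the FCA price and stays in the FOB price.
From FCA to FOB, the seller additionally bears: origin terminal.
FOB price = 176329.77 + 212.12 = 176541.89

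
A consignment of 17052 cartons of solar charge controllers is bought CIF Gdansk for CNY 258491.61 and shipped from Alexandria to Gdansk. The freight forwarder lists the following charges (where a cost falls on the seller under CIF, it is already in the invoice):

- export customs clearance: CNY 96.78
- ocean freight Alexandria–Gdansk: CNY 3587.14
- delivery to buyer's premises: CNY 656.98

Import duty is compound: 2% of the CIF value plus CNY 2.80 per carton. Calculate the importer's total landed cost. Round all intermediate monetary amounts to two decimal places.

Total landed cost: CNY 312064.02

CIF: the seller pays costs through ocean freight and marine insurance to the destination port.
Already in the invoice (seller's account under CIF): export clearance, freight — exclude.
The CIF price already equals the CIF value: 258491.61
Ad valorem component: 258491.61 × 2% = 5169.83
Specific component: 17052 × 2.80 = 47745.60
Import duty = 5169.83 + 47745.60 = 52915.43
Buyer bears: delivery 656.98 + duty 52915.43 = 53572.41
Landed cost = invoice 258491.61 + 53572.41 = 312064.02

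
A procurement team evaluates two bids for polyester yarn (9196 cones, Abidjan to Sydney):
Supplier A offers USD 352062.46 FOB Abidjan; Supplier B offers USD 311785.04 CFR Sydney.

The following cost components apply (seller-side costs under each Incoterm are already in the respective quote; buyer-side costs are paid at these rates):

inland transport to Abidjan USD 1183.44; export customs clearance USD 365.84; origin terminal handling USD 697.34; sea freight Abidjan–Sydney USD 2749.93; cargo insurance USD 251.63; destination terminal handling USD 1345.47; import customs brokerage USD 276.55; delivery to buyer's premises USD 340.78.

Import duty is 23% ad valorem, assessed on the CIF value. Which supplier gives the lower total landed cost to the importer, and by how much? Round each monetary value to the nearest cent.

Supplier A (FOB):
CIF value = FOB price + freight + insurance = 352062.46 + 2749.93 + 251.63 = 355064.02
Import duty = 355064.02 × 23% = 81664.72
Buyer bears (A): 2749.93 + 251.63 + 1345.47 + 276.55 + 340.78 = 4964.36
Landed cost (A) = invoice 352062.46 + 4964.36 + duty 81664.72 = 438691.54
Supplier B (CFR):
CIF value = CFR price + insurance = 311785.04 + 251.63 = 312036.67
Import duty = 312036.67 × 23% = 71768.43
Buyer bears (B): 251.63 + 1345.47 + 276.55 + 340.78 = 2214.43
Landed cost (B) = invoice 311785.04 + 2214.43 + duty 71768.43 = 385767.90
Difference = |438691.54 − 385767.90| = 52923.64

Supplier B is cheaper by USD 52923.64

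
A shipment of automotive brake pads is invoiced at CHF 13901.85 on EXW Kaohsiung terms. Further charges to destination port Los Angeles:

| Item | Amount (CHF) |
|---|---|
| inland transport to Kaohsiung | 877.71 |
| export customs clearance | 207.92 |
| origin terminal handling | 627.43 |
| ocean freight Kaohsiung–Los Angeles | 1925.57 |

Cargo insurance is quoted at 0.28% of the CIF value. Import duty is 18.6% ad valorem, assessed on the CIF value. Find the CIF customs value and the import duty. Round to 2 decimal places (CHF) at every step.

Let C be the CIF value. C = EXW price + pre-shipment costs + freight + 0.28% × C
C − 0.28% × C = 13901.85 + 877.71 + 207.92 + 627.43 + 1925.57
0.9972 × C = 17540.48
C = 17540.48 / 0.9972 = 17589.73
Insurance premium = 0.28% × 17589.73 = 49.25
Import duty = 17589.73 × 18.6% = 3271.69

CIF value: CHF 17589.73; import duty: CHF 3271.69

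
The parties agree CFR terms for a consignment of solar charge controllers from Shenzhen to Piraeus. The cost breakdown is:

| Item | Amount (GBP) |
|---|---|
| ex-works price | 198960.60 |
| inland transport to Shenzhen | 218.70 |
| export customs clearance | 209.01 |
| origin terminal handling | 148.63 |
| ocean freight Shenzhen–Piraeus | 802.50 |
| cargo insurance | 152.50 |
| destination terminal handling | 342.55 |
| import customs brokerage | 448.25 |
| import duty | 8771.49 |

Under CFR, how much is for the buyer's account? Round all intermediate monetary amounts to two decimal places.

CFR: the seller pays costs through ocean freight to the destination port, but not insurance.
Seller's account: goods 198960.60 + inland to port 218.70 + export clearance 209.01 + origin terminal 148.63 + freight 802.50 = 200339.44
Buyer's account: insurance 152.50 + destination terminal 342.55 + brokerage 448.25 + duty 8771.49 = 9714.79

Buyer's account: GBP 9714.79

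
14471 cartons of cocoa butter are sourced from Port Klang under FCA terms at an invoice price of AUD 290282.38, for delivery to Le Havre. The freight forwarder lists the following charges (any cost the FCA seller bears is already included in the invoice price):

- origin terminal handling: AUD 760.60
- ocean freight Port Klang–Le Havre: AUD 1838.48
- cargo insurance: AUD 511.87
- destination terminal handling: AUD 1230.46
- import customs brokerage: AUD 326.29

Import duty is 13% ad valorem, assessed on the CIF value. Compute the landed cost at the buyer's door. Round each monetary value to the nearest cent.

FCA: the seller delivers export-cleared goods to the carrier; the buyer bears costs from that point.
CIF value = FCA price + origin terminal + freight + insurance = 290282.38 + 760.60 + 1838.48 + 511.87 = 293393.33
Import duty = 293393.33 × 13% = 38141.13
Buyer bears: origin terminal 760.60 + freight 1838.48 + insurance 511.87 + destination terminal 1230.46 + brokerage 326.29 + duty 38141.13 = 42808.83
Landed cost = invoice 290282.38 + 42808.83 = 333091.21

Total landed cost: AUD 333091.21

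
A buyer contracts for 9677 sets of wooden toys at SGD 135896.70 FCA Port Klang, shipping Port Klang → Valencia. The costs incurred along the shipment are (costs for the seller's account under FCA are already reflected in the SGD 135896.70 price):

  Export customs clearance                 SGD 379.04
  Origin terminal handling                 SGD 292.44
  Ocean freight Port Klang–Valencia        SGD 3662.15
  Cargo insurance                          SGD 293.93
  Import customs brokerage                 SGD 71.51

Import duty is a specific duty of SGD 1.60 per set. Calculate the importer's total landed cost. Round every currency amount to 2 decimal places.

Total landed cost: SGD 155699.93

FCA: the seller delivers export-cleared goods to the carrier; the buyer bears costs from that point.
Already in the invoice (seller's account under FCA): export clearance — exclude.
CIF value = FCA price + origin terminal + freight + insurance = 135896.70 + 292.44 + 3662.15 + 293.93 = 140145.22
Import duty = 9677 × 1.60 = 15483.20
Buyer bears: origin terminal 292.44 + freight 3662.15 + insurance 293.93 + brokerage 71.51 + duty 15483.20 = 19803.23
Landed cost = invoice 135896.70 + 19803.23 = 155699.93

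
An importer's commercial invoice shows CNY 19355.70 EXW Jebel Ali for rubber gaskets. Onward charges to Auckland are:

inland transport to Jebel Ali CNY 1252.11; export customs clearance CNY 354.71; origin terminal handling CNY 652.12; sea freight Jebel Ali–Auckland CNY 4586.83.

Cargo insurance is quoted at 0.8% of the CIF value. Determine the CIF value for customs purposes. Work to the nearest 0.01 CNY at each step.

CIF value: CNY 26412.77

Let C be the CIF value. C = EXW price + pre-shipment costs + freight + 0.8% × C
C − 0.8% × C = 19355.70 + 1252.11 + 354.71 + 652.12 + 4586.83
0.992 × C = 26201.47
C = 26201.47 / 0.992 = 26412.77
Insurance premium = 0.8% × 26412.77 = 211.30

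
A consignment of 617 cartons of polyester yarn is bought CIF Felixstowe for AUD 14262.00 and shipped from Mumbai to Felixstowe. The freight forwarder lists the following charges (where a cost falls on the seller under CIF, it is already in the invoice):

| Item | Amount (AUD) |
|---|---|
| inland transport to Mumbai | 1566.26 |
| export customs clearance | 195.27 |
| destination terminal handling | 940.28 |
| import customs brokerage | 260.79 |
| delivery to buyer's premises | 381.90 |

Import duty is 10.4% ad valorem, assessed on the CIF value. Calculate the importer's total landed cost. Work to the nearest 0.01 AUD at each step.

Total landed cost: AUD 17328.22

CIF: the seller pays costs through ocean freight and marine insurance to the destination port.
Already in the invoice (seller's account under CIF): inland to port, export clearance — exclude.
The CIF price already equals the CIF value: 14262.00
Import duty = 14262.00 × 10.4% = 1483.25
Buyer bears: destination terminal 940.28 + brokerage 260.79 + delivery 381.90 + duty 1483.25 = 3066.22
Landed cost = invoice 14262.00 + 3066.22 = 17328.22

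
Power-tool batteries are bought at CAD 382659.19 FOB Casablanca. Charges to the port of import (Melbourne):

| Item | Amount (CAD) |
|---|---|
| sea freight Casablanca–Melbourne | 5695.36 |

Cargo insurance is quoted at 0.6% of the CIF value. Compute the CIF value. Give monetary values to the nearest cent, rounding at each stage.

CIF value: CAD 390698.74

Let C be the CIF value. C = FOB price + freight + 0.6% × C
C − 0.6% × C = 382659.19 + 5695.36
0.994 × C = 388354.55
C = 388354.55 / 0.994 = 390698.74
Insurance premium = 0.6% × 390698.74 = 2344.19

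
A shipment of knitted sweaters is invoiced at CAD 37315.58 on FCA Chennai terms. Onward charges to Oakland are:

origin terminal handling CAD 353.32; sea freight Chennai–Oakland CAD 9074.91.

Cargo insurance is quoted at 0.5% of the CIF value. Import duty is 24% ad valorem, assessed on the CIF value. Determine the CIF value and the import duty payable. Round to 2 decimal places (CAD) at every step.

CIF value: CAD 46978.70; import duty: CAD 11274.89

Let C be the CIF value. C = FCA price + pre-shipment costs + freight + 0.5% × C
C − 0.5% × C = 37315.58 + 353.32 + 9074.91
0.995 × C = 46743.81
C = 46743.81 / 0.995 = 46978.70
Insurance premium = 0.5% × 46978.70 = 234.89
Import duty = 46978.70 × 24% = 11274.89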